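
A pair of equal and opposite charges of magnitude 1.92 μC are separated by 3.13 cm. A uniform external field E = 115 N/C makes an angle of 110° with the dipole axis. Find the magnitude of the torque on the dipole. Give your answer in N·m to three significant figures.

τ ≈ 6.49×10⁻⁶ N·m

Dipole moment p = qd = (1.92×10⁻⁶ C)(0.0313 m) = 6.01×10⁻⁸ C·m.
Torque on an electric dipole: τ = pE sinθ.
τ = (6.01×10⁻⁸)(115)·sin110° = 6.495×10⁻⁶ N·m.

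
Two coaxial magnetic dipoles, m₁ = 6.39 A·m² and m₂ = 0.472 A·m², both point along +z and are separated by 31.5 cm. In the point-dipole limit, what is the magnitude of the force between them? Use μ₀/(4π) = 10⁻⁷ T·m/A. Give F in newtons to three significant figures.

On-axis B of dipole 1: B = (μ₀/4π)·2m₁/r³. Force on dipole 2: F = m₂·dB/dr.
dB/dr = −(μ₀/4π)·6m₁/r⁴, so |F| = (μ₀/4π)·6m₁m₂/r⁴.
F = 6(10⁻⁷)(6.39)(0.472)/(0.315)⁴ = 1.838×10⁻⁴ N.

F ≈ 1.84×10⁻⁴ N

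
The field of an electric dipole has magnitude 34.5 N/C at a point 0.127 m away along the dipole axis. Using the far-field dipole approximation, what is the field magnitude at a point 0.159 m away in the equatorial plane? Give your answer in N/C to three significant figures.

Dipole fields scale as 1/r³ in the far field.
The axial field is twice the equatorial field at the same r, so the geometry factor is 1/2.
E₂ = E₁ · (1/2) · (r₁/r₂)³ = 34.5 · 0.5 · (0.127/0.159)³.
(r₁/r₂)³ = (0.7987)³ = 0.5096.
E₂ ≈ 8.790 N/C.

E ≈ 8.79 N/C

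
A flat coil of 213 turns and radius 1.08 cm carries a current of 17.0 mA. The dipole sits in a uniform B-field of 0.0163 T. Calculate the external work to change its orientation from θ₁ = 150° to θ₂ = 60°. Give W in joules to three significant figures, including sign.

W ≈ -2.95×10⁻⁵ J

m = NIA = NIπa² = 213·(0.0170)·π·(0.0108)² = 0.001327 A·m².
W_ext = ΔU = −mB cosθ₂ + mB cosθ₁ = mB(cosθ₁ − cosθ₂).
W = (0.001327)(0.0163)·(cos150° − cos60°) = (2.163×10⁻⁵)·(-1.3660) = -2.955×10⁻⁵ J.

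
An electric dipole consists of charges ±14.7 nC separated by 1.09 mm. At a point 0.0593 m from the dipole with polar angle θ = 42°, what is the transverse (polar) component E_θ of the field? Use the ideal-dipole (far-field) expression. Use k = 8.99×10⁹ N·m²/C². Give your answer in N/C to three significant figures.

E_θ ≈ 462 N/C

Dipole moment p = qd = (1.47×10⁻⁸ C)(0.00109 m) = 1.602×10⁻¹¹ C·m.
For a dipole, E_θ = (kp sinθ)/r³.
kp/r³ = (8.99×10⁹)(1.602×10⁻¹¹)/(0.0593)³ = 690.7 N/C.
E_θ = 690.7·sin42° = 462.1 N/C.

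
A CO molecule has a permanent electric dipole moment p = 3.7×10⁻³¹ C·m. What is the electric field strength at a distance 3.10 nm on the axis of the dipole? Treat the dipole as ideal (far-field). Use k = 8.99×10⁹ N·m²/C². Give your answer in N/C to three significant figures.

E ≈ 2.23×10⁵ N/C

On the dipole axis E = 2kp/r³.
E = 2·(8.99×10⁹)(3.70×10⁻³¹) / (3.10×10⁻⁹)³ = 2.233×10⁵ N/C.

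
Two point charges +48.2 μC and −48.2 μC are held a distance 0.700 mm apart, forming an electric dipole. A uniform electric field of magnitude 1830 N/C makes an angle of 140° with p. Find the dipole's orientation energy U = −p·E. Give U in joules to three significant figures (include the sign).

U ≈ 4.73×10⁻⁵ J

Dipole moment p = qd = (4.82×10⁻⁵ C)(7.00×10⁻⁴ m) = 3.374×10⁻⁸ C·m.
U = −p·E = −pE cosθ.
U = −(3.374×10⁻⁸)(1830)·cos140° = 4.730×10⁻⁵ J.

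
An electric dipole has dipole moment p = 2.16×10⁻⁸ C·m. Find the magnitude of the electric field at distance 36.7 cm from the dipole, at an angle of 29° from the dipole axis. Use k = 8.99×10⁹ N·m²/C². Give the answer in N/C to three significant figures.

E ≈ 7130 N/C

At angle θ the dipole field magnitude is E = (kp/r³)·√(1 + 3cos²θ).
kp/r³ = (8.99×10⁹)(2.16×10⁻⁸) / (0.367)³ = 3928 N/C.
√(1 + 3cos²29°) = √(1 + 3·0.7650) = √3.2949 ≈ 1.8152.
E ≈ 3928 × 1.815 = 7131 N/C.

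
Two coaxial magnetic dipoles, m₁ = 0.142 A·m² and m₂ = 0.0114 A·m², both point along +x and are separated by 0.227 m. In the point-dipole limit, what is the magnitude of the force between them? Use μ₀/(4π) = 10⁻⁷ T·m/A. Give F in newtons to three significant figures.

F ≈ 3.66×10⁻⁷ N

On-axis B of dipole 1: B = (μ₀/4π)·2m₁/r³. Force on dipole 2: F = m₂·dB/dr.
dB/dr = −(μ₀/4π)·6m₁/r⁴, so |F| = (μ₀/4π)·6m₁m₂/r⁴.
F = 6(10⁻⁷)(0.142)(0.0114)/(0.227)⁴ = 3.658×10⁻⁷ N.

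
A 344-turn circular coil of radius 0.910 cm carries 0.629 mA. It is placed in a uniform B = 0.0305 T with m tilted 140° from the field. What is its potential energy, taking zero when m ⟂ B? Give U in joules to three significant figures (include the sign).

m = NIA = NIπa² = 344·(6.29×10⁻⁴)·π·(0.00910)² = 5.629×10⁻⁵ A·m².
U = −m·B = −mB cosθ.
U = −(5.629×10⁻⁵)(0.0305)·cos140° = 1.315×10⁻⁶ J.

U ≈ 1.32×10⁻⁶ J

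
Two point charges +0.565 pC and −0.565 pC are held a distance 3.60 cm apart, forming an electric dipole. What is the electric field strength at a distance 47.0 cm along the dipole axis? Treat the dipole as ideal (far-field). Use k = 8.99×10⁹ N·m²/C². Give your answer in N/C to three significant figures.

Dipole moment p = qd = (5.65×10⁻¹³ C)(0.0360 m) = 2.034×10⁻¹⁴ C·m.
On the dipole axis E = 2kp/r³.
E = 2·(8.99×10⁹)(2.034×10⁻¹⁴) / (0.470)³ = 0.003522 N/C.

E ≈ 0.00352 N/C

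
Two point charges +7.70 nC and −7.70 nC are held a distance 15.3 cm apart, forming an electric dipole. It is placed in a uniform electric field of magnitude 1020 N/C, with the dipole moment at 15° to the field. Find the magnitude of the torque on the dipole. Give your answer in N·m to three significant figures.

Dipole moment p = qd = (7.70×10⁻⁹ C)(0.153 m) = 1.178×10⁻⁹ C·m.
Torque on an electric dipole: τ = pE sinθ.
τ = (1.178×10⁻⁹)(1020)·sin15° = 3.110×10⁻⁷ N·m.

τ ≈ 3.11×10⁻⁷ N·m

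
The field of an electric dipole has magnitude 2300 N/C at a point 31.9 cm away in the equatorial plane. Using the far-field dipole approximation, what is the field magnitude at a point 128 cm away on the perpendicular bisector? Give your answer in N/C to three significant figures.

Dipole fields scale as 1/r³ in the far field; the geometry is the same at both points.
E₂ = E₁ · (r₁/r₂)³ = 2300 · (31.9/128)³.
(r₁/r₂)³ = (0.2492)³ = 0.01548.
E₂ ≈ 35.60 N/C.

E ≈ 35.6 N/C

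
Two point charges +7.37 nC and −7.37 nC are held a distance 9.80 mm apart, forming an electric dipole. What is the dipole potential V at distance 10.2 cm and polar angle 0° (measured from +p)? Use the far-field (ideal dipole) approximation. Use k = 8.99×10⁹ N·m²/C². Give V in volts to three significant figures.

V ≈ 62.4 V

Dipole moment p = qd = (7.37×10⁻⁹ C)(0.00980 m) = 7.223×10⁻¹¹ C·m.
The dipole potential is V = kp cosθ / r².
V = (8.99×10⁹)(7.223×10⁻¹¹)·cos0° / (0.102)² = 62.41 V.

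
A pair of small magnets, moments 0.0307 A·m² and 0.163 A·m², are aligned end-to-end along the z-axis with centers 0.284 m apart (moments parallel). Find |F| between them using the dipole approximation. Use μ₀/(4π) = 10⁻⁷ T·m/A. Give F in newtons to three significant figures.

F ≈ 4.62×10⁻⁷ N

On-axis B of dipole 1: B = (μ₀/4π)·2m₁/r³. Force on dipole 2: F = m₂·dB/dr.
dB/dr = −(μ₀/4π)·6m₁/r⁴, so |F| = (μ₀/4π)·6m₁m₂/r⁴.
F = 6(10⁻⁷)(0.0307)(0.163)/(0.284)⁴ = 4.615×10⁻⁷ N.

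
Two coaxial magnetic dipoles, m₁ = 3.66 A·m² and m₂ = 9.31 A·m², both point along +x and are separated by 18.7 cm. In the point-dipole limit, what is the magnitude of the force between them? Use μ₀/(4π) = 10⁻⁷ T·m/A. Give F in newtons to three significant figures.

On-axis B of dipole 1: B = (μ₀/4π)·2m₁/r³. Force on dipole 2: F = m₂·dB/dr.
dB/dr = −(μ₀/4π)·6m₁/r⁴, so |F| = (μ₀/4π)·6m₁m₂/r⁴.
F = 6(10⁻⁷)(3.66)(9.31)/(0.187)⁴ = 0.01672 N.

F ≈ 0.0167 N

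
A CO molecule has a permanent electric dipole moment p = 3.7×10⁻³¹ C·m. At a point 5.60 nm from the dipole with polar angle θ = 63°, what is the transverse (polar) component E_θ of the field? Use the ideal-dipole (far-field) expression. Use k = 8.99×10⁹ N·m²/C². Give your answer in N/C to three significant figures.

E_θ ≈ 1.69×10⁴ N/C

For a dipole, E_θ = (kp sinθ)/r³.
kp/r³ = (8.99×10⁹)(3.70×10⁻³¹)/(5.60×10⁻⁹)³ = 1.894×10⁴ N/C.
E_θ = 1.894×10⁴·sin63° = 1.688×10⁴ N/C.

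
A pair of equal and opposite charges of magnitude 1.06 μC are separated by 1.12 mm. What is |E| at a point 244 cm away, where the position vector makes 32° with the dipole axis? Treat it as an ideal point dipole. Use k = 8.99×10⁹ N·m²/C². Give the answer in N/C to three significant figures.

E ≈ 1.31 N/C

Dipole moment p = qd = (1.06×10⁻⁶ C)(0.00112 m) = 1.187×10⁻⁹ C·m.
At angle θ the dipole field magnitude is E = (kp/r³)·√(1 + 3cos²θ).
kp/r³ = (8.99×10⁹)(1.187×10⁻⁹) / (2.44)³ = 0.7346 N/C.
√(1 + 3cos²32°) = √(1 + 3·0.7192) = √3.1576 ≈ 1.7770.
E ≈ 0.7346 × 1.777 = 1.305 N/C.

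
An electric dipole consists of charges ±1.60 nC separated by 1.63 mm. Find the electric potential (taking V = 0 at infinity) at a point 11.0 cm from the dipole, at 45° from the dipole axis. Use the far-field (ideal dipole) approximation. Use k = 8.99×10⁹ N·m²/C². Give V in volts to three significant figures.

V ≈ 1.37 V

Dipole moment p = qd = (1.60×10⁻⁹ C)(0.00163 m) = 2.608×10⁻¹² C·m.
The dipole potential is V = kp cosθ / r².
V = (8.99×10⁹)(2.608×10⁻¹²)·cos45° / (0.110)² = 1.370 V.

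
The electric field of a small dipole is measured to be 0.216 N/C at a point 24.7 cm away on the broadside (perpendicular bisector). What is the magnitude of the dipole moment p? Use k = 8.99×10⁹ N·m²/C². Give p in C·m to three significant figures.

p ≈ 3.62×10⁻¹³ C·m

In the equatorial plane E = kp/r³, so p = Er³/(k).
p = (0.216)·(0.247)³ / (8.99×10⁹) = 3.621×10⁻¹³ C·m.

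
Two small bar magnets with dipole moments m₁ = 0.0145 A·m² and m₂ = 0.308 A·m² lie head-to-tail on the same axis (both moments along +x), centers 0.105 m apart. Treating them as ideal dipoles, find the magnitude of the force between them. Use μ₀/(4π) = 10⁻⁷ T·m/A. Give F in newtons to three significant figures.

F ≈ 2.20×10⁻⁵ N

On-axis B of dipole 1: B = (μ₀/4π)·2m₁/r³. Force on dipole 2: F = m₂·dB/dr.
dB/dr = −(μ₀/4π)·6m₁/r⁴, so |F| = (μ₀/4π)·6m₁m₂/r⁴.
F = 6(10⁻⁷)(0.0145)(0.308)/(0.105)⁴ = 2.205×10⁻⁵ N.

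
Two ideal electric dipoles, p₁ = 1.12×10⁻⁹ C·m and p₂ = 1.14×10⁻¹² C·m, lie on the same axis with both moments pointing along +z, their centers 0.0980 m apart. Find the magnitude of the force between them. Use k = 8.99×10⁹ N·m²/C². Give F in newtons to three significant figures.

On-axis field of dipole 1 at distance r: E = 2kp₁/r³. Force on dipole 2 is F = p₂·dE/dr (gradient along axis).
dE/dr = −6kp₁/r⁴, so |F| = 6kp₁p₂/r⁴ (attractive for aligned moments).
F = 6(8.99×10⁹)(1.12×10⁻⁹)(1.14×10⁻¹²)/(0.0980)⁴ = 7.467×10⁻⁷ N.

F ≈ 7.47×10⁻⁷ N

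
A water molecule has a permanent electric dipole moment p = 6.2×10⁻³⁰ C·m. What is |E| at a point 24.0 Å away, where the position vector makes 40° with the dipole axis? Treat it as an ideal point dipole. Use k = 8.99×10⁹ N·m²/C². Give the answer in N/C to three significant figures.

At angle θ the dipole field magnitude is E = (kp/r³)·√(1 + 3cos²θ).
kp/r³ = (8.99×10⁹)(6.20×10⁻³⁰) / (2.40×10⁻⁹)³ = 4.032×10⁶ N/C.
√(1 + 3cos²40°) = √(1 + 3·0.5868) = √2.7605 ≈ 1.6615.
E ≈ 4.032×10⁶ × 1.661 = 6.699×10⁶ N/C.

E ≈ 6.70×10⁶ N/C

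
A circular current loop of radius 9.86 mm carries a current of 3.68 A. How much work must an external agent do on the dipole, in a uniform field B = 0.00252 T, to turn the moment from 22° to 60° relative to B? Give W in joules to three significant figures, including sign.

Magnetic moment m = IA = Iπa² = (3.68)·π·(0.00986)² = 0.001124 A·m².
W_ext = ΔU = −mB cosθ₂ + mB cosθ₁ = mB(cosθ₁ − cosθ₂).
W = (0.001124)(0.00252)·(cos22° − cos60°) = (2.832×10⁻⁶)·(+0.4272) = 1.210×10⁻⁶ J.

W ≈ 1.21×10⁻⁶ J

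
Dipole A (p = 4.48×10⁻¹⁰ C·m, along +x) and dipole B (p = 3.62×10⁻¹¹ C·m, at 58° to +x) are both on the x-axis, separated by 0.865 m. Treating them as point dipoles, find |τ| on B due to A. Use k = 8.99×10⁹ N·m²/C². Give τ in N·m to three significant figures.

The second dipole sits on the axis of the first, so the field there is axial: E₁ = 2kp₁/r³ along +x.
E₁ = 2(8.99×10⁹)(4.48×10⁻¹⁰)/(0.865)³ = 12.45 N/C.
Torque on the second dipole: τ = p₂ E₁ sinθ.
τ = (3.62×10⁻¹¹)(12.45)·sin58° = 3.821×10⁻¹⁰ N·m.

τ ≈ 3.82×10⁻¹⁰ N·m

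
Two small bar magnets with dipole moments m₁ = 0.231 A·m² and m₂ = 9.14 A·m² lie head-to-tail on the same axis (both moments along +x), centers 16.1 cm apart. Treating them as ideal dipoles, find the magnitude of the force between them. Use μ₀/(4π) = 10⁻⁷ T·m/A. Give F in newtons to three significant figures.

On-axis B of dipole 1: B = (μ₀/4π)·2m₁/r³. Force on dipole 2: F = m₂·dB/dr.
dB/dr = −(μ₀/4π)·6m₁/r⁴, so |F| = (μ₀/4π)·6m₁m₂/r⁴.
F = 6(10⁻⁷)(0.231)(9.14)/(0.161)⁴ = 0.001885 N.

F ≈ 0.00189 N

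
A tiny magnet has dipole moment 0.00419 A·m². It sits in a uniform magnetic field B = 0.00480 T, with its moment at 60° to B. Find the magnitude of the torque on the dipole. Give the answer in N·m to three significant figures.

Torque on a magnetic dipole: τ = mB sinθ.
τ = (0.00419)(0.00480)·sin60° = 1.742×10⁻⁵ N·m.

τ ≈ 1.74×10⁻⁵ N·m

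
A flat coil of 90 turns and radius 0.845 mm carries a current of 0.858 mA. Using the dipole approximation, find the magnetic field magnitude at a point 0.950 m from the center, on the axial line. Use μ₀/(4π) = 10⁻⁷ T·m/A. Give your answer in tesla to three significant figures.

m = NIA = NIπa² = 90·(8.58×10⁻⁴)·π·(8.45×10⁻⁴)² = 1.732×10⁻⁷ A·m².
On axis B = (μ₀/4π)·2m/r³.
B = 2·(10⁻⁷)·(1.732×10⁻⁷) / (0.950)³ = 4.040×10⁻¹⁴ T.

B ≈ 4.04×10⁻¹⁴ T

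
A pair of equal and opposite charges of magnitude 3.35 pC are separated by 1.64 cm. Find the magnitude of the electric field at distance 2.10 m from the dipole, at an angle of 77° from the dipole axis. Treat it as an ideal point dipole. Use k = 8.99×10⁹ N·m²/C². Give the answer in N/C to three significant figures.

E ≈ 5.72×10⁻⁵ N/C

Dipole moment p = qd = (3.35×10⁻¹² C)(0.0164 m) = 5.494×10⁻¹⁴ C·m.
At angle θ the dipole field magnitude is E = (kp/r³)·√(1 + 3cos²θ).
kp/r³ = (8.99×10⁹)(5.494×10⁻¹⁴) / (2.10)³ = 5.333×10⁻⁵ N/C.
√(1 + 3cos²77°) = √(1 + 3·0.0506) = √1.1518 ≈ 1.0732.
E ≈ 5.333×10⁻⁵ × 1.073 = 5.724×10⁻⁵ N/C.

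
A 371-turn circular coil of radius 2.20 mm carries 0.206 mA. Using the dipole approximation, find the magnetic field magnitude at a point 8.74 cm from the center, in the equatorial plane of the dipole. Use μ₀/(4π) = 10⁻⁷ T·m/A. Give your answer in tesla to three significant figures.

B ≈ 1.74×10⁻¹⁰ T

m = NIA = NIπa² = 371·(2.06×10⁻⁴)·π·(0.00220)² = 1.162×10⁻⁶ A·m².
In the equatorial plane B = (μ₀/4π)·m/r³ (half the axial value).
B = (10⁻⁷)·(1.162×10⁻⁶) / (0.0874)³ = 1.740×10⁻¹⁰ T.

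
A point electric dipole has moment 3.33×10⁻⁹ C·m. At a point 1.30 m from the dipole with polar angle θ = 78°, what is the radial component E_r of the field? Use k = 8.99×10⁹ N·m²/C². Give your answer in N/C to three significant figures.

For a dipole, E_r = (2kp cosθ)/r³.
kp/r³ = (8.99×10⁹)(3.33×10⁻⁹)/(1.30)³ = 13.63 N/C.
E_r = 2·13.63·cos78° = 5.666 N/C.

E_r ≈ 5.67 N/C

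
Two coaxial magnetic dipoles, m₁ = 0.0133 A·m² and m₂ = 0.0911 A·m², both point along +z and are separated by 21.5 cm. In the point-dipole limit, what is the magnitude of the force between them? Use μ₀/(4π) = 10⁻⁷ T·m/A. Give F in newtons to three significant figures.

On-axis B of dipole 1: B = (μ₀/4π)·2m₁/r³. Force on dipole 2: F = m₂·dB/dr.
dB/dr = −(μ₀/4π)·6m₁/r⁴, so |F| = (μ₀/4π)·6m₁m₂/r⁴.
F = 6(10⁻⁷)(0.0133)(0.0911)/(0.215)⁴ = 3.402×10⁻⁷ N.

F ≈ 3.40×10⁻⁷ N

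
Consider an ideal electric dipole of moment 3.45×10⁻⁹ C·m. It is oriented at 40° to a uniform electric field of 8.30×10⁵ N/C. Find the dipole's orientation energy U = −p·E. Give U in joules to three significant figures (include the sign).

U ≈ -0.00219 J

U = −p·E = −pE cosθ.
U = −(3.45×10⁻⁹)(8.30×10⁵)·cos40° = -0.002194 J.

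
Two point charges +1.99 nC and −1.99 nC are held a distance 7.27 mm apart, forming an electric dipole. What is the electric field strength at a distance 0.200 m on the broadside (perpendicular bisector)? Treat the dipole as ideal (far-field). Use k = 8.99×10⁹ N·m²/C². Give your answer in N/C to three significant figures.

Dipole moment p = qd = (1.99×10⁻⁹ C)(0.00727 m) = 1.447×10⁻¹¹ C·m.
In the equatorial plane E = kp/r³.
E = (8.99×10⁹)(1.447×10⁻¹¹) / (0.200)³ = 16.26 N/C.

E ≈ 16.3 N/C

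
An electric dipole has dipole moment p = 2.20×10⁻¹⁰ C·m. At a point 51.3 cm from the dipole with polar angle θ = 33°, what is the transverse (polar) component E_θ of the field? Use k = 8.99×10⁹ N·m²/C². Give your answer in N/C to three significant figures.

For a dipole, E_θ = (kp sinθ)/r³.
kp/r³ = (8.99×10⁹)(2.20×10⁻¹⁰)/(0.513)³ = 14.65 N/C.
E_θ = 14.65·sin33° = 7.979 N/C.

E_θ ≈ 7.98 N/C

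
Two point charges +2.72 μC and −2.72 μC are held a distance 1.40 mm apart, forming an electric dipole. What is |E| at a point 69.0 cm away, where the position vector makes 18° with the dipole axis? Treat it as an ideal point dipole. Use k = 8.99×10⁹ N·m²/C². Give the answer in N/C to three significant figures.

E ≈ 201 N/C

Dipole moment p = qd = (2.72×10⁻⁶ C)(0.00140 m) = 3.808×10⁻⁹ C·m.
At angle θ the dipole field magnitude is E = (kp/r³)·√(1 + 3cos²θ).
kp/r³ = (8.99×10⁹)(3.808×10⁻⁹) / (0.690)³ = 104.2 N/C.
√(1 + 3cos²18°) = √(1 + 3·0.9045) = √3.7135 ≈ 1.9271.
E ≈ 104.2 × 1.927 = 200.8 N/C.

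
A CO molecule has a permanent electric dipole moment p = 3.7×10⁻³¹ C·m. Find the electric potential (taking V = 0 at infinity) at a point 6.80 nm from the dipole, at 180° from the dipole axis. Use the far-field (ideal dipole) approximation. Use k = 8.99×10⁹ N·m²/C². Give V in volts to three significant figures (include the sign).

The dipole potential is V = kp cosθ / r².
V = (8.99×10⁹)(3.70×10⁻³¹)·cos180° / (6.80×10⁻⁹)² = -7.194×10⁻⁵ V.

V ≈ -7.19×10⁻⁵ V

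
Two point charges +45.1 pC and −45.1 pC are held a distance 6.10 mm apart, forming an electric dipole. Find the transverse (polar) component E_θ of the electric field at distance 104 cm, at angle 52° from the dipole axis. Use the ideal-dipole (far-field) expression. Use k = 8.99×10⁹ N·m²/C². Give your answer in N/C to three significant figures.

Dipole moment p = qd = (4.51×10⁻¹¹ C)(0.00610 m) = 2.751×10⁻¹³ C·m.
For a dipole, E_θ = (kp sinθ)/r³.
kp/r³ = (8.99×10⁹)(2.751×10⁻¹³)/(1.04)³ = 0.002199 N/C.
E_θ = 0.002199·sin52° = 0.001733 N/C.

E_θ ≈ 0.00173 N/C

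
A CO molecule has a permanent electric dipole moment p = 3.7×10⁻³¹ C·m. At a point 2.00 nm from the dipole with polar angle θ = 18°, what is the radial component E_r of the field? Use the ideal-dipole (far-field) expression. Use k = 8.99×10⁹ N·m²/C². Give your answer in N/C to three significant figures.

For a dipole, E_r = (2kp cosθ)/r³.
kp/r³ = (8.99×10⁹)(3.70×10⁻³¹)/(2.00×10⁻⁹)³ = 4.158×10⁵ N/C.
E_r = 2·4.158×10⁵·cos18° = 7.909×10⁵ N/C.

E_r ≈ 7.91×10⁵ N/C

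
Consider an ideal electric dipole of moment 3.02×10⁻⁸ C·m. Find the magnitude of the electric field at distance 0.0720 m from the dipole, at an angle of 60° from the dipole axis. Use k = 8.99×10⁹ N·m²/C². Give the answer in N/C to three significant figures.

E ≈ 9.62×10⁵ N/C

At angle θ the dipole field magnitude is E = (kp/r³)·√(1 + 3cos²θ).
kp/r³ = (8.99×10⁹)(3.02×10⁻⁸) / (0.0720)³ = 7.274×10⁵ N/C.
√(1 + 3cos²60°) = √(1 + 3·0.2500) = √1.7500 ≈ 1.3229.
E ≈ 7.274×10⁵ × 1.323 = 9.623×10⁵ N/C.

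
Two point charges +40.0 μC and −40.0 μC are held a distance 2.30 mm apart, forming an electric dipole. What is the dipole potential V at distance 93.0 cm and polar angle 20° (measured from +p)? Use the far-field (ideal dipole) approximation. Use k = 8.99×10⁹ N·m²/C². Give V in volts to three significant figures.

V ≈ 899 V

Dipole moment p = qd = (4.00×10⁻⁵ C)(0.00230 m) = 9.20×10⁻⁸ C·m.
The dipole potential is V = kp cosθ / r².
V = (8.99×10⁹)(9.20×10⁻⁸)·cos20° / (0.930)² = 898.6 V.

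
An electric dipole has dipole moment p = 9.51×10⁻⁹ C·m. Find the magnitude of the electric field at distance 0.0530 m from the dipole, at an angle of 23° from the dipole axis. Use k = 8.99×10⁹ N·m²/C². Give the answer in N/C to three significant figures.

E ≈ 1.08×10⁶ N/C

At angle θ the dipole field magnitude is E = (kp/r³)·√(1 + 3cos²θ).
kp/r³ = (8.99×10⁹)(9.51×10⁻⁹) / (0.0530)³ = 5.743×10⁵ N/C.
√(1 + 3cos²23°) = √(1 + 3·0.8473) = √3.5420 ≈ 1.8820.
E ≈ 5.743×10⁵ × 1.882 = 1.081×10⁶ N/C.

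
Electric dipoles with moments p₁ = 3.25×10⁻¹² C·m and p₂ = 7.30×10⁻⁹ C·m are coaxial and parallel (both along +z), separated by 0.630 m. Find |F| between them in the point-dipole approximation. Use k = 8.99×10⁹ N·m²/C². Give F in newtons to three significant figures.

On-axis field of dipole 1 at distance r: E = 2kp₁/r³. Force on dipole 2 is F = p₂·dE/dr (gradient along axis).
dE/dr = −6kp₁/r⁴, so |F| = 6kp₁p₂/r⁴ (attractive for aligned moments).
F = 6(8.99×10⁹)(3.25×10⁻¹²)(7.30×10⁻⁹)/(0.630)⁴ = 8.124×10⁻⁹ N.

F ≈ 8.12×10⁻⁹ N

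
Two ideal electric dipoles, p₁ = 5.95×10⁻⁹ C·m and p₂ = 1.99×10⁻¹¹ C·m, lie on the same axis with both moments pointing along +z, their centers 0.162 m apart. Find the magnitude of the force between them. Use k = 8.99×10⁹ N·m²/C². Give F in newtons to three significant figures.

F ≈ 9.27×10⁻⁶ N

On-axis field of dipole 1 at distance r: E = 2kp₁/r³. Force on dipole 2 is F = p₂·dE/dr (gradient along axis).
dE/dr = −6kp₁/r⁴, so |F| = 6kp₁p₂/r⁴ (attractive for aligned moments).
F = 6(8.99×10⁹)(5.95×10⁻⁹)(1.99×10⁻¹¹)/(0.162)⁴ = 9.273×10⁻⁶ N.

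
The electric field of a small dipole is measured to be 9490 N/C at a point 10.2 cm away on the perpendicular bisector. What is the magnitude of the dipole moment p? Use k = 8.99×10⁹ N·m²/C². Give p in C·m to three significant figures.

In the equatorial plane E = kp/r³, so p = Er³/(k).
p = (9490)·(0.102)³ / (8.99×10⁹) = 1.120×10⁻⁹ C·m.

p ≈ 1.12×10⁻⁹ C·m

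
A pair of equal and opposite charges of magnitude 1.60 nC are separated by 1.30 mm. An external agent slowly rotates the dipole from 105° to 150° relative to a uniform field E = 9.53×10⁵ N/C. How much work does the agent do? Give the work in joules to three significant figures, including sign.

W ≈ 1.20×10⁻⁶ J

Dipole moment p = qd = (1.60×10⁻⁹ C)(0.00130 m) = 2.08×10⁻¹² C·m.
W_ext = ΔU = U(θ₂) − U(θ₁) = −pE cosθ₂ − (−pE cosθ₁) = pE(cosθ₁ − cosθ₂).
W = (2.08×10⁻¹²)(9.53×10⁵)·(cos105° − cos150°) = (1.982×10⁻⁶)·(+0.6072) = 1.204×10⁻⁶ J.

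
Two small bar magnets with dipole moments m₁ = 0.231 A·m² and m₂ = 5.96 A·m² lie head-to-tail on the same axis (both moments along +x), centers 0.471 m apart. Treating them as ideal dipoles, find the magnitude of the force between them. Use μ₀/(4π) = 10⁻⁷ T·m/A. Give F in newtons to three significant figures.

On-axis B of dipole 1: B = (μ₀/4π)·2m₁/r³. Force on dipole 2: F = m₂·dB/dr.
dB/dr = −(μ₀/4π)·6m₁/r⁴, so |F| = (μ₀/4π)·6m₁m₂/r⁴.
F = 6(10⁻⁷)(0.231)(5.96)/(0.471)⁴ = 1.679×10⁻⁵ N.

F ≈ 1.68×10⁻⁵ N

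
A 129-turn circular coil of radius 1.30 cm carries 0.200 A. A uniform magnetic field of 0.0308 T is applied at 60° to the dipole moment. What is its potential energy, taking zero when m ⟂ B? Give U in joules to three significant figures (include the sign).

m = NIA = NIπa² = 129·(0.200)·π·(0.0130)² = 0.0137 A·m².
U = −m·B = −mB cosθ.
U = −(0.0137)(0.0308)·cos60° = -2.110×10⁻⁴ J.

U ≈ -2.11×10⁻⁴ J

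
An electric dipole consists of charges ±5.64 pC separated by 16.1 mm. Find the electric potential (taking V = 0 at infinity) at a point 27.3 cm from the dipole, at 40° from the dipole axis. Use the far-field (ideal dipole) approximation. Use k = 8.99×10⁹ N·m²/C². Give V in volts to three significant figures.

Dipole moment p = qd = (5.64×10⁻¹² C)(0.0161 m) = 9.08×10⁻¹⁴ C·m.
The dipole potential is V = kp cosθ / r².
V = (8.99×10⁹)(9.08×10⁻¹⁴)·cos40° / (0.273)² = 0.008390 V.

V ≈ 0.00839 V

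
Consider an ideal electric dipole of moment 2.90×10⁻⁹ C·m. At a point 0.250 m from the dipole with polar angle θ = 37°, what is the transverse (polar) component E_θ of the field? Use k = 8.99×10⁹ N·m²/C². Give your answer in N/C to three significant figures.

E_θ ≈ 1000 N/C

For a dipole, E_θ = (kp sinθ)/r³.
kp/r³ = (8.99×10⁹)(2.90×10⁻⁹)/(0.250)³ = 1669 N/C.
E_θ = 1669·sin37° = 1004 N/C.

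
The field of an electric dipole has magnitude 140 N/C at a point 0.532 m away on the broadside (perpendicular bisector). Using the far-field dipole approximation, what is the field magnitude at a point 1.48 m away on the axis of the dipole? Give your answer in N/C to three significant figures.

Dipole fields scale as 1/r³ in the far field.
The axial field is twice the equatorial field at the same r, so the geometry factor is 2/1.
E₂ = E₁ · (2/1) · (r₁/r₂)³ = 140 · 2 · (0.532/1.48)³.
(r₁/r₂)³ = (0.3595)³ = 0.04645.
E₂ ≈ 13.00 N/C.

E ≈ 13.0 N/C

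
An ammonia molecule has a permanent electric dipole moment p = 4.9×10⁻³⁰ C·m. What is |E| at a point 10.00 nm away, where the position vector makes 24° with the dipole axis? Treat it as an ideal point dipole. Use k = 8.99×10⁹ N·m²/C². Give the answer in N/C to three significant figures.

E ≈ 8.25×10⁴ N/C

At angle θ the dipole field magnitude is E = (kp/r³)·√(1 + 3cos²θ).
kp/r³ = (8.99×10⁹)(4.90×10⁻³⁰) / (1.00×10⁻⁸)³ = 4.405×10⁴ N/C.
√(1 + 3cos²24°) = √(1 + 3·0.8346) = √3.5037 ≈ 1.8718.
E ≈ 4.405×10⁴ × 1.872 = 8.246×10⁴ N/C.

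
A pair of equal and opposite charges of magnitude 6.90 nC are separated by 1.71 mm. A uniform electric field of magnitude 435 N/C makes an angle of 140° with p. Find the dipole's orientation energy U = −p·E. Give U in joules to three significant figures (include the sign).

U ≈ 3.93×10⁻⁹ J

Dipole moment p = qd = (6.90×10⁻⁹ C)(0.00171 m) = 1.18×10⁻¹¹ C·m.
U = −p·E = −pE cosθ.
U = −(1.18×10⁻¹¹)(435)·cos140° = 3.932×10⁻⁹ J.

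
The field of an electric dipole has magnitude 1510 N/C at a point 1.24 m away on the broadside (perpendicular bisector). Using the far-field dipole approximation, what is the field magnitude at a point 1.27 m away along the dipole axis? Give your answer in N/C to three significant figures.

Dipole fields scale as 1/r³ in the far field.
The axial field is twice the equatorial field at the same r, so the geometry factor is 2/1.
E₂ = E₁ · (2/1) · (r₁/r₂)³ = 1510 · 2 · (1.24/1.27)³.
(r₁/r₂)³ = (0.9764)³ = 0.9308.
E₂ ≈ 2811 N/C.

E ≈ 2810 N/C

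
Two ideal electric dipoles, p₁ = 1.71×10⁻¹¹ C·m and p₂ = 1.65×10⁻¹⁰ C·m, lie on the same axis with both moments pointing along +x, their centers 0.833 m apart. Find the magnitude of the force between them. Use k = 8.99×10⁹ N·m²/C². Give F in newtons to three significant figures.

F ≈ 3.16×10⁻¹⁰ N

On-axis field of dipole 1 at distance r: E = 2kp₁/r³. Force on dipole 2 is F = p₂·dE/dr (gradient along axis).
dE/dr = −6kp₁/r⁴, so |F| = 6kp₁p₂/r⁴ (attractive for aligned moments).
F = 6(8.99×10⁹)(1.71×10⁻¹¹)(1.65×10⁻¹⁰)/(0.833)⁴ = 3.161×10⁻¹⁰ N.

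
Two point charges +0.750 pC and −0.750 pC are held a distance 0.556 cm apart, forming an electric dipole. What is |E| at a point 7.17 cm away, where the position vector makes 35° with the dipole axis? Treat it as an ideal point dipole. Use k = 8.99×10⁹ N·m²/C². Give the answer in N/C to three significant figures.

E ≈ 0.177 N/C

Dipole moment p = qd = (7.50×10⁻¹³ C)(0.00556 m) = 4.17×10⁻¹⁵ C·m.
At angle θ the dipole field magnitude is E = (kp/r³)·√(1 + 3cos²θ).
kp/r³ = (8.99×10⁹)(4.17×10⁻¹⁵) / (0.0717)³ = 0.1017 N/C.
√(1 + 3cos²35°) = √(1 + 3·0.6710) = √3.0130 ≈ 1.7358.
E ≈ 0.1017 × 1.736 = 0.1765 N/C.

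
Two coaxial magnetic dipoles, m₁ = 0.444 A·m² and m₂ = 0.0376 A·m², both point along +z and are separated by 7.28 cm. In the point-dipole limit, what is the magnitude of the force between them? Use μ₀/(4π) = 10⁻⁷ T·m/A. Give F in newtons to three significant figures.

F ≈ 3.57×10⁻⁴ N

On-axis B of dipole 1: B = (μ₀/4π)·2m₁/r³. Force on dipole 2: F = m₂·dB/dr.
dB/dr = −(μ₀/4π)·6m₁/r⁴, so |F| = (μ₀/4π)·6m₁m₂/r⁴.
F = 6(10⁻⁷)(0.444)(0.0376)/(0.0728)⁴ = 3.566×10⁻⁴ N.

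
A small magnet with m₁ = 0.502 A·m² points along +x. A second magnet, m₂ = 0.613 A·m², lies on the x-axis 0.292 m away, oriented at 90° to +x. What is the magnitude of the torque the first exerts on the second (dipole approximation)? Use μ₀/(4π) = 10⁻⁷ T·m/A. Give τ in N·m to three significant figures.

Dipole B is on the axis of dipole A, so B₁ there is axial: B₁ = (μ₀/4π)·2m₁/r³ along +x.
B₁ = 2(10⁻⁷)(0.502)/(0.292)³ = 4.033×10⁻⁶ T.
τ = m₂ B₁ sinθ.
τ = (0.613)(4.033×10⁻⁶)·sin90° = 2.472×10⁻⁶ N·m.

τ ≈ 2.47×10⁻⁶ N·m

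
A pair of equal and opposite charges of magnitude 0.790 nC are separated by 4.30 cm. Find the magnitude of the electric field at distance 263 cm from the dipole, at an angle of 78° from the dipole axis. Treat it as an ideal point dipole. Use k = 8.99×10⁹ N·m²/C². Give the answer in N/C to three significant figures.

Dipole moment p = qd = (7.90×10⁻¹⁰ C)(0.0430 m) = 3.397×10⁻¹¹ C·m.
At angle θ the dipole field magnitude is E = (kp/r³)·√(1 + 3cos²θ).
kp/r³ = (8.99×10⁹)(3.397×10⁻¹¹) / (2.63)³ = 0.01679 N/C.
√(1 + 3cos²78°) = √(1 + 3·0.0432) = √1.1297 ≈ 1.0629.
E ≈ 0.01679 × 1.063 = 0.01784 N/C.

E ≈ 0.0178 N/C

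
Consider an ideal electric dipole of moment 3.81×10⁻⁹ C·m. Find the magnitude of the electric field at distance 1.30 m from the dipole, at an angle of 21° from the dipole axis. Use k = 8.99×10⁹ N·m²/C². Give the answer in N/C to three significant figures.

At angle θ the dipole field magnitude is E = (kp/r³)·√(1 + 3cos²θ).
kp/r³ = (8.99×10⁹)(3.81×10⁻⁹) / (1.30)³ = 15.59 N/C.
√(1 + 3cos²21°) = √(1 + 3·0.8716) = √3.6147 ≈ 1.9012.
E ≈ 15.59 × 1.901 = 29.64 N/C.

E ≈ 29.6 N/C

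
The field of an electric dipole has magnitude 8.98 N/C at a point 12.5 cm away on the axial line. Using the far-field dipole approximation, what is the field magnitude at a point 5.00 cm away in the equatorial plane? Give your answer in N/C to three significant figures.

Dipole fields scale as 1/r³ in the far field.
The axial field is twice the equatorial field at the same r, so the geometry factor is 1/2.
E₂ = E₁ · (1/2) · (r₁/r₂)³ = 8.98 · 0.5 · (12.5/5.00)³.
(r₁/r₂)³ = (2.5)³ = 15.62.
E₂ ≈ 70.16 N/C.

E ≈ 70.2 N/C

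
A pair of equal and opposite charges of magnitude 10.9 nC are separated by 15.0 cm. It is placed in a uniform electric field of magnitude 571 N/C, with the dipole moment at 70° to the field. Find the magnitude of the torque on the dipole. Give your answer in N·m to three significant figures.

Dipole moment p = qd = (1.09×10⁻⁸ C)(0.150 m) = 1.635×10⁻⁹ C·m.
Torque on an electric dipole: τ = pE sinθ.
τ = (1.635×10⁻⁹)(571)·sin70° = 8.773×10⁻⁷ N·m.

τ ≈ 8.77×10⁻⁷ N·m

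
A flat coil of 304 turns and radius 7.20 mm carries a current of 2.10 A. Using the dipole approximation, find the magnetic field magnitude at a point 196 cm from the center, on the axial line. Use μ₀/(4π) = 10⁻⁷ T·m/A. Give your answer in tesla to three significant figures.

m = NIA = NIπa² = 304·(2.10)·π·(0.00720)² = 0.104 A·m².
On axis B = (μ₀/4π)·2m/r³.
B = 2·(10⁻⁷)·(0.104) / (1.96)³ = 2.762×10⁻⁹ T.

B ≈ 2.76×10⁻⁹ T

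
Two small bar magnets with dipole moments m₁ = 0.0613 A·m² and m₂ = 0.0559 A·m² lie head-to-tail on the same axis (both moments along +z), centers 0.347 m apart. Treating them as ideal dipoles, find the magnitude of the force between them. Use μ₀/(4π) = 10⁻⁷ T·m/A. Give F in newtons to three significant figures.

F ≈ 1.42×10⁻⁷ N

On-axis B of dipole 1: B = (μ₀/4π)·2m₁/r³. Force on dipole 2: F = m₂·dB/dr.
dB/dr = −(μ₀/4π)·6m₁/r⁴, so |F| = (μ₀/4π)·6m₁m₂/r⁴.
F = 6(10⁻⁷)(0.0613)(0.0559)/(0.347)⁴ = 1.418×10⁻⁷ N.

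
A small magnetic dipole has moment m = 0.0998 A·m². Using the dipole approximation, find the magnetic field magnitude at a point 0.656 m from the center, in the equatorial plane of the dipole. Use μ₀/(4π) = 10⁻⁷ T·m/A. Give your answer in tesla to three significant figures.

In the equatorial plane B = (μ₀/4π)·m/r³ (half the axial value).
B = (10⁻⁷)·(0.0998) / (0.656)³ = 3.535×10⁻⁸ T.

B ≈ 3.54×10⁻⁸ T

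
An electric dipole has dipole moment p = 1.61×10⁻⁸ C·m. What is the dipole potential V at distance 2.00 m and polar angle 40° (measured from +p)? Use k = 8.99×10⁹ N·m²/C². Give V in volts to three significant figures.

The dipole potential is V = kp cosθ / r².
V = (8.99×10⁹)(1.61×10⁻⁸)·cos40° / (2.00)² = 27.72 V.

V ≈ 27.7 V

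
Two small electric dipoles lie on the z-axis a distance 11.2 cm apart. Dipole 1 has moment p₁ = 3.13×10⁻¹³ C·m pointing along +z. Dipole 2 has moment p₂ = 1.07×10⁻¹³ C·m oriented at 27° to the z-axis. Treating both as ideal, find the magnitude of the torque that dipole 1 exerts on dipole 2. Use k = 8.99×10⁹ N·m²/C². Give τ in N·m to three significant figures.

The second dipole sits on the axis of the first, so the field there is axial: E₁ = 2kp₁/r³ along +z.
E₁ = 2(8.99×10⁹)(3.13×10⁻¹³)/(0.112)³ = 4.006 N/C.
Torque on the second dipole: τ = p₂ E₁ sinθ.
τ = (1.07×10⁻¹³)(4.006)·sin27° = 1.946×10⁻¹³ N·m.

τ ≈ 1.95×10⁻¹³ N·m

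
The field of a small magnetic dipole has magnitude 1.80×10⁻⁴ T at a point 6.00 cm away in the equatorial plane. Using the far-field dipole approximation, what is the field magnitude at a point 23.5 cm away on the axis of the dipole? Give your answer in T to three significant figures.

B ≈ 5.99×10⁻⁶ T

Dipole fields scale as 1/r³ in the far field.
The axial field is twice the equatorial field at the same r, so the geometry factor is 2/1.
B₂ = B₁ · (2/1) · (r₁/r₂)³ = 1.80×10⁻⁴ · 2 · (6.00/23.5)³.
(r₁/r₂)³ = (0.2553)³ = 0.01664.
B₂ ≈ 5.992×10⁻⁶ T.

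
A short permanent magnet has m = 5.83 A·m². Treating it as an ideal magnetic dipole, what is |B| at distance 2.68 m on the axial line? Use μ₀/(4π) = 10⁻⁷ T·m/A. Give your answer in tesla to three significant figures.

On axis B = (μ₀/4π)·2m/r³.
B = 2·(10⁻⁷)·(5.83) / (2.68)³ = 6.058×10⁻⁸ T.

B ≈ 6.06×10⁻⁸ T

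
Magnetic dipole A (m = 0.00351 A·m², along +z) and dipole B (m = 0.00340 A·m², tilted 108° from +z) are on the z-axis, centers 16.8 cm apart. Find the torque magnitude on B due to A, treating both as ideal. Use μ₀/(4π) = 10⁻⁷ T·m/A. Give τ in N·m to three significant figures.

τ ≈ 4.79×10⁻¹⁰ N·m

Dipole B is on the axis of dipole A, so B₁ there is axial: B₁ = (μ₀/4π)·2m₁/r³ along +z.
B₁ = 2(10⁻⁷)(0.00351)/(0.168)³ = 1.481×10⁻⁷ T.
τ = m₂ B₁ sinθ.
τ = (0.00340)(1.481×10⁻⁷)·sin108° = 4.787×10⁻¹⁰ N·m.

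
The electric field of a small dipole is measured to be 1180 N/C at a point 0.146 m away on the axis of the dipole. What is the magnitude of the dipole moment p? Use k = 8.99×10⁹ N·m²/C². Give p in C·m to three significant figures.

p ≈ 2.04×10⁻¹⁰ C·m

On axis E = 2kp/r³, so p = Er³/(2k).
p = (1180)·(0.146)³ / (2·8.99×10⁹) = 2.042×10⁻¹⁰ C·m.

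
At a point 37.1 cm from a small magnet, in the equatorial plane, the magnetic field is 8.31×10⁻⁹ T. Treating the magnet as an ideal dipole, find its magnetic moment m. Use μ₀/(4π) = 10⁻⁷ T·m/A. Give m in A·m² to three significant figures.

In the equatorial plane B = (μ₀/4π)·m/r³, so m = Br³·4π/(μ₀).
m = (8.31×10⁻⁹)·(0.371)³ / (10⁻⁷) = 0.004243 A·m².

m ≈ 0.00424 A·m²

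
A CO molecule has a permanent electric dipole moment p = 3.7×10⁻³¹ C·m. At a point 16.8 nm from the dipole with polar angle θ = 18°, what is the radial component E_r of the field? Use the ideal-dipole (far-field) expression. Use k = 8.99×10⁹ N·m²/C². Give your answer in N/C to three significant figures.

E_r ≈ 1330 N/C

For a dipole, E_r = (2kp cosθ)/r³.
kp/r³ = (8.99×10⁹)(3.70×10⁻³¹)/(1.68×10⁻⁸)³ = 701.5 N/C.
E_r = 2·701.5·cos18° = 1334 N/C.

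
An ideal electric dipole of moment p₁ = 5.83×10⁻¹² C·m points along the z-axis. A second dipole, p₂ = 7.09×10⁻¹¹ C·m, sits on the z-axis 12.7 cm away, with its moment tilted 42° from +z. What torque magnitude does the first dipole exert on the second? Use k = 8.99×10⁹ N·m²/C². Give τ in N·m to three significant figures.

The second dipole sits on the axis of the first, so the field there is axial: E₁ = 2kp₁/r³ along +z.
E₁ = 2(8.99×10⁹)(5.83×10⁻¹²)/(0.127)³ = 51.17 N/C.
Torque on the second dipole: τ = p₂ E₁ sinθ.
τ = (7.09×10⁻¹¹)(51.17)·sin42° = 2.428×10⁻⁹ N·m.

τ ≈ 2.43×10⁻⁹ N·m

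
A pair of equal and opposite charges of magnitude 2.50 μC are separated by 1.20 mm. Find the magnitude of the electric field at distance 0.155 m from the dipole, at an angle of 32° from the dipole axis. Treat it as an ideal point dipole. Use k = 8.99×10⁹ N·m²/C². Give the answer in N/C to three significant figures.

Dipole moment p = qd = (2.50×10⁻⁶ C)(0.00120 m) = 3.00×10⁻⁹ C·m.
At angle θ the dipole field magnitude is E = (kp/r³)·√(1 + 3cos²θ).
kp/r³ = (8.99×10⁹)(3.00×10⁻⁹) / (0.155)³ = 7242 N/C.
√(1 + 3cos²32°) = √(1 + 3·0.7192) = √3.1576 ≈ 1.7770.
E ≈ 7242 × 1.777 = 1.287×10⁴ N/C.

E ≈ 1.29×10⁴ N/C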